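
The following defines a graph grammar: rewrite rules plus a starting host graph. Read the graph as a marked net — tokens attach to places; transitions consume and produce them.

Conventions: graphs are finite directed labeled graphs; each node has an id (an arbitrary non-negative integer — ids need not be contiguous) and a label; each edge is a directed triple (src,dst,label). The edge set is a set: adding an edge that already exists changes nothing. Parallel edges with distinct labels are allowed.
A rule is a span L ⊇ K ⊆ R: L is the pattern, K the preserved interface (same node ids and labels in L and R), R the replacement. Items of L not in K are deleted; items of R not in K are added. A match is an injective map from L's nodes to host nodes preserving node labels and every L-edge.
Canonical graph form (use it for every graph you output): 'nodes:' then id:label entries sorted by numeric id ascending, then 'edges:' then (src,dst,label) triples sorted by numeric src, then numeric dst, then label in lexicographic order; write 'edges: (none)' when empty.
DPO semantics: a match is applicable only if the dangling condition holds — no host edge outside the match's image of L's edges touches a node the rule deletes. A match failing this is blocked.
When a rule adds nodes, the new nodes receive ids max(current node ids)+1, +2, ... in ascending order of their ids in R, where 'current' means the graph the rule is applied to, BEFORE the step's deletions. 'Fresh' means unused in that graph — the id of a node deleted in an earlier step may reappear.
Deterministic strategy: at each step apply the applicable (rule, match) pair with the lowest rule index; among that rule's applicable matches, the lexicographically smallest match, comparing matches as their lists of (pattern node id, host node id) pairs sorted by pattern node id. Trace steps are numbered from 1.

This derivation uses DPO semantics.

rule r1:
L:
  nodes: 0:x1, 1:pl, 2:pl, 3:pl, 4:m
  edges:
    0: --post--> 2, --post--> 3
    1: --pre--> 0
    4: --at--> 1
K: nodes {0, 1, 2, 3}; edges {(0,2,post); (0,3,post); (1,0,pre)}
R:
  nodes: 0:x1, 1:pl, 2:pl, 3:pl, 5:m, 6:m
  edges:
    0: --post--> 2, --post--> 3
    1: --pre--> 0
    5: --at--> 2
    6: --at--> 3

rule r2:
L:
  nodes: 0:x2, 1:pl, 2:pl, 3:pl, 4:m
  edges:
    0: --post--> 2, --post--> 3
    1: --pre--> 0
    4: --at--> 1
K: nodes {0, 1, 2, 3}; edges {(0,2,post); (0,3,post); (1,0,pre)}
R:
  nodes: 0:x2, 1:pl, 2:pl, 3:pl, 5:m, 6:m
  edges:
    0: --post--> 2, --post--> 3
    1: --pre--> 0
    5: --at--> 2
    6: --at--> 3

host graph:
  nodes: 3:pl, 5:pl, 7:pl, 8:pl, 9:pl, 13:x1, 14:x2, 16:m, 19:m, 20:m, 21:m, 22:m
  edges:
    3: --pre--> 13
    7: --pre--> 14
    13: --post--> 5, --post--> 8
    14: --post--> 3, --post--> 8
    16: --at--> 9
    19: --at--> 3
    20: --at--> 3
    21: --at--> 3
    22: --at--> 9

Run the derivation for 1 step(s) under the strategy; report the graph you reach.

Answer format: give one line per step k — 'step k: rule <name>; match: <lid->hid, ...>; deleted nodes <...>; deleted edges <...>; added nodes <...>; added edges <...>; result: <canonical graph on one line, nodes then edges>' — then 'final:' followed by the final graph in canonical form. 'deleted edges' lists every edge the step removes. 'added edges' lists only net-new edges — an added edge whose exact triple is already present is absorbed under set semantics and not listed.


step 1: rule r1; match: 0->13, 1->3, 2->5, 3->8, 4->19; deleted nodes 19; deleted edges (19,3,at); added nodes 23, 24; added edges (23,5,at); (24,8,at); result: nodes: 3:pl, 5:pl, 7:pl, 8:pl, 9:pl, 13:x1, 14:x2, 16:m, 20:m, 21:m, 22:m, 23:m, 24:m edges: (3,13,pre); (7,14,pre); (13,5,post); (13,8,post); (14,3,post); (14,8,post); (16,9,at); (20,3,at); (21,3,at); (22,9,at); (23,5,at); (24,8,at)
final:
nodes: 3:pl, 5:pl, 7:pl, 8:pl, 9:pl, 13:x1, 14:x2, 16:m, 20:m, 21:m, 22:m, 23:m, 24:m
edges: (3,13,pre); (7,14,pre); (13,5,post); (13,8,post); (14,3,post); (14,8,post); (16,9,at); (20,3,at); (21,3,at); (22,9,at); (23,5,at); (24,8,at)


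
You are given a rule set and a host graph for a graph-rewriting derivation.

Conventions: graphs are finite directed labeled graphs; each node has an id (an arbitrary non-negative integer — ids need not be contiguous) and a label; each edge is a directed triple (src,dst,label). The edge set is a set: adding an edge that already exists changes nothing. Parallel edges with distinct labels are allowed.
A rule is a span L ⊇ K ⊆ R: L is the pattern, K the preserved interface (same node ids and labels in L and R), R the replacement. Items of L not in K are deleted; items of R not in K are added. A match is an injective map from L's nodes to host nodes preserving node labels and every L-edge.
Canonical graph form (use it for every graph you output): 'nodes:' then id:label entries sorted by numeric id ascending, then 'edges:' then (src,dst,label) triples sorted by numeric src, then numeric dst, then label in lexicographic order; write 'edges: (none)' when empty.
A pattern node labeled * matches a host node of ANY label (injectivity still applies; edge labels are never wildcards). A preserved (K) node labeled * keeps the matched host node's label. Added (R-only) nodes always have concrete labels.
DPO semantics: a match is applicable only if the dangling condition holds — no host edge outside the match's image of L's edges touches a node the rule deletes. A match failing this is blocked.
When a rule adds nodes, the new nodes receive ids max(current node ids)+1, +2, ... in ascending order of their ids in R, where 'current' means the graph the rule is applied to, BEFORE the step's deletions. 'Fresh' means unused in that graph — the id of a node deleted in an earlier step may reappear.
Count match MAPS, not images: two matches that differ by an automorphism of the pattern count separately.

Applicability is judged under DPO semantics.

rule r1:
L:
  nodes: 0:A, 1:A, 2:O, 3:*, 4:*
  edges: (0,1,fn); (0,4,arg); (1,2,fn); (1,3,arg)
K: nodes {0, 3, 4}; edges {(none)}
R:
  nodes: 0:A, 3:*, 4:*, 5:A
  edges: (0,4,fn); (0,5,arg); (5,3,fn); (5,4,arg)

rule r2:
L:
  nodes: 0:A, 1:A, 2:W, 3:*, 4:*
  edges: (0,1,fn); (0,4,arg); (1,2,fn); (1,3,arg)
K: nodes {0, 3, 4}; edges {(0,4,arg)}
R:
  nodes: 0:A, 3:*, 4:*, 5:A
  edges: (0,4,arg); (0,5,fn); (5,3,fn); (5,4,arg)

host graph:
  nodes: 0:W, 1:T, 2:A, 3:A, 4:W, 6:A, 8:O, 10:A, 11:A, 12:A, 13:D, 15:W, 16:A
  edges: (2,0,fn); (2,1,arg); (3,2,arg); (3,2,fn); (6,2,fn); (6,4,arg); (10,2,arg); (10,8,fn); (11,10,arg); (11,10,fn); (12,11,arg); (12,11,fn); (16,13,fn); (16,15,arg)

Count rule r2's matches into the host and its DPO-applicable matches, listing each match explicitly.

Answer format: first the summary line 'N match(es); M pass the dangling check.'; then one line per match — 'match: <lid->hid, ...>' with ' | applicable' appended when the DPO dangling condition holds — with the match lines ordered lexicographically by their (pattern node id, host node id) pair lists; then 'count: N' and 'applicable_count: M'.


1 match(es); 0 pass the dangling check.
match: 0->6, 1->2, 2->0, 3->1, 4->4
count: 1
applicable_count: 0


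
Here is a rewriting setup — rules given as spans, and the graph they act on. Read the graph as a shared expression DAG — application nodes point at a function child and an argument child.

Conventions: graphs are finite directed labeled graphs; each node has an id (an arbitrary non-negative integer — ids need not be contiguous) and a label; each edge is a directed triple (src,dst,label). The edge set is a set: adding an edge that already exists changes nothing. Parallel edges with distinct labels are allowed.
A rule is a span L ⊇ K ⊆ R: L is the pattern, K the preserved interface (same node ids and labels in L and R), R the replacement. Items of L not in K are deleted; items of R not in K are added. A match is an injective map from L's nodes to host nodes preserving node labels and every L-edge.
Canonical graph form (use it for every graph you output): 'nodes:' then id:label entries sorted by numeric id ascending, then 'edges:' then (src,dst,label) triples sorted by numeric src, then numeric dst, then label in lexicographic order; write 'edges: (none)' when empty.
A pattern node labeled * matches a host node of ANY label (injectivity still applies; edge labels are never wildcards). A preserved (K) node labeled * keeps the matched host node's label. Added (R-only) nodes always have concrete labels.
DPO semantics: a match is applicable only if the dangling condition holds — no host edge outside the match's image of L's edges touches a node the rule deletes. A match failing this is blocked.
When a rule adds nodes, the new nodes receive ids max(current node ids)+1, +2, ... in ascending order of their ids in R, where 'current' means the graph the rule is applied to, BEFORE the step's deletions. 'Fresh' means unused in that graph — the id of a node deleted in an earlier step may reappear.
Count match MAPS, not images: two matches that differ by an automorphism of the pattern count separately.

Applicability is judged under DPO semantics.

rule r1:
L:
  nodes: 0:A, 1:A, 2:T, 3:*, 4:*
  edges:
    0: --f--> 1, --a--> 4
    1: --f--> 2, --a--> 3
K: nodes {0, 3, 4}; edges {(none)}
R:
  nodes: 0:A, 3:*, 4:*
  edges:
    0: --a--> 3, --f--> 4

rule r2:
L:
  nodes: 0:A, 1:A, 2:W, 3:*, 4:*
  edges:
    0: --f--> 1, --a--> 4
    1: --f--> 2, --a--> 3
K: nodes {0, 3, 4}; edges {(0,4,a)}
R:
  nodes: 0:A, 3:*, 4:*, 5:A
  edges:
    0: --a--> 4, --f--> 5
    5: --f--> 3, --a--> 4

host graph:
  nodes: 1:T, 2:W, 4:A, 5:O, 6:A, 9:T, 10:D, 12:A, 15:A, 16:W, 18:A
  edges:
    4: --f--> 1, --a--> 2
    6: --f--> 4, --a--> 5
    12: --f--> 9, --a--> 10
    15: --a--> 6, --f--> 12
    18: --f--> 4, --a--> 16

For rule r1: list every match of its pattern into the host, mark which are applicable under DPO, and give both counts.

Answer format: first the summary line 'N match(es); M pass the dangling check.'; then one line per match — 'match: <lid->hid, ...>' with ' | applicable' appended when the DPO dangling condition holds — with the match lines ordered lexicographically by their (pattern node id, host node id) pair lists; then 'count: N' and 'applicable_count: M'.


3 match(es); 1 pass the dangling check.
match: 0->6, 1->4, 2->1, 3->2, 4->5
match: 0->15, 1->12, 2->9, 3->10, 4->6 | applicable
match: 0->18, 1->4, 2->1, 3->2, 4->16
count: 3
applicable_count: 1


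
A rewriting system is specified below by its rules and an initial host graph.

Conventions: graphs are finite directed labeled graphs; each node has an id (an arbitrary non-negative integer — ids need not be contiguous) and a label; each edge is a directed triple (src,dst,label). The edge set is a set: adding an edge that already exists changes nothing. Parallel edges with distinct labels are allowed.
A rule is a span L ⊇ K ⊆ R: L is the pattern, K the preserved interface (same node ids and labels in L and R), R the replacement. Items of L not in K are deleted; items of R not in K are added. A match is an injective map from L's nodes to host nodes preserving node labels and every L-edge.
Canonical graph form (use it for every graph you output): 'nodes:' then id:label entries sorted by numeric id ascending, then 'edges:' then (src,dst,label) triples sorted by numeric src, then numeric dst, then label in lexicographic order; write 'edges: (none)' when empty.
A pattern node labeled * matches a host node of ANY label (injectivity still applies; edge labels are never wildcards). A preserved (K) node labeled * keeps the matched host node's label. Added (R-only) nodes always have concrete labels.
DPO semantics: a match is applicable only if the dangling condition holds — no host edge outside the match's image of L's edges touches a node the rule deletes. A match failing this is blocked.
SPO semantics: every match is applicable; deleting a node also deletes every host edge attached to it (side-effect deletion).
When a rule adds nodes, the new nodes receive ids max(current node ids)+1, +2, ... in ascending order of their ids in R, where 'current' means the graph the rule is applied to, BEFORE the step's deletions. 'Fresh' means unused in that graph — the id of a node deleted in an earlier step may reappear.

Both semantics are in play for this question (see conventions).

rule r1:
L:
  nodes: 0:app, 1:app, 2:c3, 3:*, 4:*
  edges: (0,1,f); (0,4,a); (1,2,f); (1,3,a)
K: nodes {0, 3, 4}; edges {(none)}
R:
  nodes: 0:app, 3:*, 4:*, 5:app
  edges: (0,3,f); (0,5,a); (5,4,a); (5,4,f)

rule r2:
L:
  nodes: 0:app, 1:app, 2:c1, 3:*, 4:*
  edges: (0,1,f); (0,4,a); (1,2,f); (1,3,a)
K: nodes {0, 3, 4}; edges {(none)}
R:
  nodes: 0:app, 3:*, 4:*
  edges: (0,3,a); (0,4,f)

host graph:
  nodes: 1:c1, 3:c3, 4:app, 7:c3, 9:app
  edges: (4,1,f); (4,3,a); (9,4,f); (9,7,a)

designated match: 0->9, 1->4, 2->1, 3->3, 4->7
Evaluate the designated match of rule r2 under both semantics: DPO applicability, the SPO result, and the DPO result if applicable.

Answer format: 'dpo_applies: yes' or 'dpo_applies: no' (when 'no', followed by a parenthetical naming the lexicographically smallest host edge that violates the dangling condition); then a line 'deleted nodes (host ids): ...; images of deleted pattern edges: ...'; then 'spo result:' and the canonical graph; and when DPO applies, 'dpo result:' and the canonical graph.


dpo_applies: yes
deleted nodes (host ids): 1, 4; images of deleted pattern edges: (4,1,f); (4,3,a); (9,4,f); (9,7,a)
spo result:
nodes: 3:c3, 7:c3, 9:app
edges: (9,3,a); (9,7,f)
dpo result:
nodes: 3:c3, 7:c3, 9:app
edges: (9,3,a); (9,7,f)


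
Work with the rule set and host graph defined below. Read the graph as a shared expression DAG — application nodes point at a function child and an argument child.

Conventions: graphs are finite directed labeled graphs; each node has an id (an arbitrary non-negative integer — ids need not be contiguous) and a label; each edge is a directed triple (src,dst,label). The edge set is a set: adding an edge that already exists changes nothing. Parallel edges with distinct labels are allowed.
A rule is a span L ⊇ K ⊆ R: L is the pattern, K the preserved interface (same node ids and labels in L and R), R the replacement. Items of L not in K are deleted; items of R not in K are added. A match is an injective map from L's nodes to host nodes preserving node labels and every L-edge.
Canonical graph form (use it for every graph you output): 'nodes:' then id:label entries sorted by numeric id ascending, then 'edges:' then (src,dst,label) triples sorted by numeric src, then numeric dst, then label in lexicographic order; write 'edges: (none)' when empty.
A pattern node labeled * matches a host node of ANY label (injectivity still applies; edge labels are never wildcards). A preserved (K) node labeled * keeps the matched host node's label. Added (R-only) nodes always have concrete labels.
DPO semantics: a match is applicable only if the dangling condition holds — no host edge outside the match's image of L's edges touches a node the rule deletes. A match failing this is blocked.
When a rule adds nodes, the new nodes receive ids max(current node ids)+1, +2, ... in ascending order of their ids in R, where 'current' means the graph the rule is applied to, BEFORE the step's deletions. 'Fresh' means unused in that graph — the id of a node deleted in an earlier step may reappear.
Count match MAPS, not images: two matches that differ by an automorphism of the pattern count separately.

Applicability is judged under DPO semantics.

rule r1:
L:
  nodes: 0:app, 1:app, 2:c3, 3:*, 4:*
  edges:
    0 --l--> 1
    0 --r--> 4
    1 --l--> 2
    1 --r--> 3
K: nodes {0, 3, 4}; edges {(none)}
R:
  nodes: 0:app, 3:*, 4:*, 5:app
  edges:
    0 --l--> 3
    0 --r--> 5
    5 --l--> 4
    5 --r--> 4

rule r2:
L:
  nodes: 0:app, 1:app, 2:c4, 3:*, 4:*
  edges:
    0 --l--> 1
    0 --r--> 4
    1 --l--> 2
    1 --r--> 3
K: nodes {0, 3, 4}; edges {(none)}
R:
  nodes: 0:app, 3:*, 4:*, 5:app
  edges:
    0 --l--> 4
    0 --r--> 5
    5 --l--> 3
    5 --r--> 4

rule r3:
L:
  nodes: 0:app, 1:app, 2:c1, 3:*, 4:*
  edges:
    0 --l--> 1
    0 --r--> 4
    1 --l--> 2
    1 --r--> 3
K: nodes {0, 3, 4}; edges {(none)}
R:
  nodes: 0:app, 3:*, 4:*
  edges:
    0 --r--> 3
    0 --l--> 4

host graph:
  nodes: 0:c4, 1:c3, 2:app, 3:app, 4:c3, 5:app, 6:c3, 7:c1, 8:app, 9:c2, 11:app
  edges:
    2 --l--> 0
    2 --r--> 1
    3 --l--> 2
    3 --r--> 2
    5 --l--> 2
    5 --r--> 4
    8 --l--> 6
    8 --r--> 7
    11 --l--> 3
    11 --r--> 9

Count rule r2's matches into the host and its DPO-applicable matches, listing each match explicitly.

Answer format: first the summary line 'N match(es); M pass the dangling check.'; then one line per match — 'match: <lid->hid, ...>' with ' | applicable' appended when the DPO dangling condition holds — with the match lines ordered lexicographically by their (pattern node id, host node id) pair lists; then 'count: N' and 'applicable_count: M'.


1 match(es); 0 pass the dangling check.
match: 0->5, 1->2, 2->0, 3->1, 4->4
count: 1
applicable_count: 0


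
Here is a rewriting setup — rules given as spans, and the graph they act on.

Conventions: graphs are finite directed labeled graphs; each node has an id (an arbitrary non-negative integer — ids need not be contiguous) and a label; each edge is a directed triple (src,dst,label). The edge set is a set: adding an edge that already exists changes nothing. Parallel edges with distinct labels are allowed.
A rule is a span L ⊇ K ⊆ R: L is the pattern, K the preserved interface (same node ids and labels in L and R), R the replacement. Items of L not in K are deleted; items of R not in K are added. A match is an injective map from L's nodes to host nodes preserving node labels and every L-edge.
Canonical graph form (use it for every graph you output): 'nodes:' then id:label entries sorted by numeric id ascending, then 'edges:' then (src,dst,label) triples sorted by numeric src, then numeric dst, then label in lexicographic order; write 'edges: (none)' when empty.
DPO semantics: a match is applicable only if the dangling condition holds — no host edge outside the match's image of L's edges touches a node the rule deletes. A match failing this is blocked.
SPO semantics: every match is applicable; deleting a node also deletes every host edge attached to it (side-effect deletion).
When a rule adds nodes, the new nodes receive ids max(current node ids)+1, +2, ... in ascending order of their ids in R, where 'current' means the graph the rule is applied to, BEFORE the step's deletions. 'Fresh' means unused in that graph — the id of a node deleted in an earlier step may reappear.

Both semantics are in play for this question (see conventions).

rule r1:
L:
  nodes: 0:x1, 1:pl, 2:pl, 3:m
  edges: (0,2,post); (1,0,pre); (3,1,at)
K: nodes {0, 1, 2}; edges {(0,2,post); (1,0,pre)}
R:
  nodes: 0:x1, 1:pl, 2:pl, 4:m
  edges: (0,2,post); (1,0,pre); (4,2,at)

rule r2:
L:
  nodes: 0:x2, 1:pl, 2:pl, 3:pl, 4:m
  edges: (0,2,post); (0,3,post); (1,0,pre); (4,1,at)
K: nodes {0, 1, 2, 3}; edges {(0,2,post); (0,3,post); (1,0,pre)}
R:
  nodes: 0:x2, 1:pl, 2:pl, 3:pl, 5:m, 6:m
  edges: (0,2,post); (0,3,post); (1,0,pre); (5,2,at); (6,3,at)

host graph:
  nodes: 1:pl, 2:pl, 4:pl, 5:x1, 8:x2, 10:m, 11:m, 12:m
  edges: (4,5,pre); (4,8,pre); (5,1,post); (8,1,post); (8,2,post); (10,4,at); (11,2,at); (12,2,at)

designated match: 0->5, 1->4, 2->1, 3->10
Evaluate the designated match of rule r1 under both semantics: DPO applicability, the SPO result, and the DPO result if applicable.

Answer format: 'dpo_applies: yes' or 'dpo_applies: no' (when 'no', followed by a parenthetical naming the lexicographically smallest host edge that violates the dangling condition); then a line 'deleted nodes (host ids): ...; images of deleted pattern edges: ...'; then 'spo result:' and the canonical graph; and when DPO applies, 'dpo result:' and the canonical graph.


dpo_applies: yes
deleted nodes (host ids): 10; images of deleted pattern edges: (10,4,at)
spo result:
nodes: 1:pl, 2:pl, 4:pl, 5:x1, 8:x2, 11:m, 12:m, 13:m
edges: (4,5,pre); (4,8,pre); (5,1,post); (8,1,post); (8,2,post); (11,2,at); (12,2,at); (13,1,at)
dpo result:
nodes: 1:pl, 2:pl, 4:pl, 5:x1, 8:x2, 11:m, 12:m, 13:m
edges: (4,5,pre); (4,8,pre); (5,1,post); (8,1,post); (8,2,post); (11,2,at); (12,2,at); (13,1,at)


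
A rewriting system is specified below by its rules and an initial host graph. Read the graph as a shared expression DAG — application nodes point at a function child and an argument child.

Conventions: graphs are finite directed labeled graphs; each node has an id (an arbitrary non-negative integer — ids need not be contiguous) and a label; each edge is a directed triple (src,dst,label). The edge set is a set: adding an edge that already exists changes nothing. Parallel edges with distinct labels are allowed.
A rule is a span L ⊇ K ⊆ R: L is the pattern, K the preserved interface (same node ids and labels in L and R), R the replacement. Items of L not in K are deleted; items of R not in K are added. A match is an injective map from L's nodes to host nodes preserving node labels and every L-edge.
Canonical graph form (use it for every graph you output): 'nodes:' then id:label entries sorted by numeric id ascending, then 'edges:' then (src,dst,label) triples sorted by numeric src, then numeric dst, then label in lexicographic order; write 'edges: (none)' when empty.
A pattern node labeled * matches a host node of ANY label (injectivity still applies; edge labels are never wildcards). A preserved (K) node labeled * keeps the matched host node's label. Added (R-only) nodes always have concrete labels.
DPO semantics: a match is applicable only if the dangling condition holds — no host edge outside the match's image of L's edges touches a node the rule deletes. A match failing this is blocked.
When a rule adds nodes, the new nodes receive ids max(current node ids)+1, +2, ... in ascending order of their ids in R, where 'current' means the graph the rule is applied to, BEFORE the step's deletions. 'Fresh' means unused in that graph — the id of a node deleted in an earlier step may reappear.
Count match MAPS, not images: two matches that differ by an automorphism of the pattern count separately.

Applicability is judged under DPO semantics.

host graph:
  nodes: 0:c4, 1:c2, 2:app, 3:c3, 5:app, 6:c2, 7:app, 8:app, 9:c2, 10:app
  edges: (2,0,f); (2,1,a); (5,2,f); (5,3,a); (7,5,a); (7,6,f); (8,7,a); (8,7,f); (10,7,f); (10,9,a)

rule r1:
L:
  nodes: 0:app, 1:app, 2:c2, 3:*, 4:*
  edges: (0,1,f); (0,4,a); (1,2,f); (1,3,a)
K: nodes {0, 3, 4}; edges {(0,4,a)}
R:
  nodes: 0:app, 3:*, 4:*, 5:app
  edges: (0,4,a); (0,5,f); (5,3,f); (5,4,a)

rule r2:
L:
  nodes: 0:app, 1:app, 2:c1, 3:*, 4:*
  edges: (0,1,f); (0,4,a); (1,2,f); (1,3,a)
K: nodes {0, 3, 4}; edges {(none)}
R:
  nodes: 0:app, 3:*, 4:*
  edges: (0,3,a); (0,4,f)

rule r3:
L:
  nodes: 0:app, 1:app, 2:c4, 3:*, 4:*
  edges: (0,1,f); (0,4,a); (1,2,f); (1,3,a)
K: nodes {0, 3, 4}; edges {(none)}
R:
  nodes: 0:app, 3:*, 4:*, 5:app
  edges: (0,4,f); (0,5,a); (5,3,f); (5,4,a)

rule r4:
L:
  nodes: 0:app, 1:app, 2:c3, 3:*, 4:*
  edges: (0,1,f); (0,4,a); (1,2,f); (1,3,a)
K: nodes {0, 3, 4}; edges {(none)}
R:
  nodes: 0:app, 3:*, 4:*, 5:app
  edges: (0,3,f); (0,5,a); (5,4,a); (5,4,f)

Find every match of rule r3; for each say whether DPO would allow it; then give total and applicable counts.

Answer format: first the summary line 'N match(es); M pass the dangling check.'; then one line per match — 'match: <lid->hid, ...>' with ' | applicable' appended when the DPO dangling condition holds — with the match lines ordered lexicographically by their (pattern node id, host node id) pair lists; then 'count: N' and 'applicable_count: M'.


1 match(es); 1 pass the dangling check.
match: 0->5, 1->2, 2->0, 3->1, 4->3 | applicable
count: 1
applicable_count: 1


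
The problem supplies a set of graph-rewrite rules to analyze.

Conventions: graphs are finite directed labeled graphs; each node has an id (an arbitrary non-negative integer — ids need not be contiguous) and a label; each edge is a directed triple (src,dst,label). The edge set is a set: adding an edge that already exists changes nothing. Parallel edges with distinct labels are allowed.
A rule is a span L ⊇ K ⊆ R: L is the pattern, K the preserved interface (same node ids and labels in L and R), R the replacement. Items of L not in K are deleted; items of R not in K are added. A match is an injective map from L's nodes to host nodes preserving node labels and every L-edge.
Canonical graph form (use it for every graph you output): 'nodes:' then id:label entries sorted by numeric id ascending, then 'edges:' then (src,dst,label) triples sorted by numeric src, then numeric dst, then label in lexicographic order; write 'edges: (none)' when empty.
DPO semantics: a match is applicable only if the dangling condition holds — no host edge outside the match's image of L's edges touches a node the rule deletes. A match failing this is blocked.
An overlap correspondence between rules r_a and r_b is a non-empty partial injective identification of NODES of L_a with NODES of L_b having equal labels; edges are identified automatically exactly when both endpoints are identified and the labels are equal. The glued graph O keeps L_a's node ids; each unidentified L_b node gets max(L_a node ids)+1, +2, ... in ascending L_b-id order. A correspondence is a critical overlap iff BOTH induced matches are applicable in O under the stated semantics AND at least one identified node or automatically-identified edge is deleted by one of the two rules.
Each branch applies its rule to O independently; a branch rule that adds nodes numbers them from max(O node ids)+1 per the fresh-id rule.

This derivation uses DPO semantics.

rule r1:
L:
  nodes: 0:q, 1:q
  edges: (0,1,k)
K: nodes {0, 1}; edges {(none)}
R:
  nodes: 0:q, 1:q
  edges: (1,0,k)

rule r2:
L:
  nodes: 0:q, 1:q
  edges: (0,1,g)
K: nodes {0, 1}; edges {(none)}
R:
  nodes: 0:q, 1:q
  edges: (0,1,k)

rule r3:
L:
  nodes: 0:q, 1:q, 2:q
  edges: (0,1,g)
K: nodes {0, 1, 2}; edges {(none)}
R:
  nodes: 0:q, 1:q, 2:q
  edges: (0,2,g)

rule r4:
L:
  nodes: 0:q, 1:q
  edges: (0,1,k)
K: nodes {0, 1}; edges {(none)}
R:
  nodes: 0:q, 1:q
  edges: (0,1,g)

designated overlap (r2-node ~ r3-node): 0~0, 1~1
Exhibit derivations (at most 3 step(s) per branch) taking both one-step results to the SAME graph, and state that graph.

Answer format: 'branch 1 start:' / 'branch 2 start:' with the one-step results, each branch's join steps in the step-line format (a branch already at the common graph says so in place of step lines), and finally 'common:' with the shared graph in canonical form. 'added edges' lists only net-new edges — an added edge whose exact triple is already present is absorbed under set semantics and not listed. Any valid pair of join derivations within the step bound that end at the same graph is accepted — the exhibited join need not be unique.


branch 1 start:
nodes: 0:q, 1:q, 2:q
edges: (0,1,k)
branch 2 start:
nodes: 0:q, 1:q, 2:q
edges: (0,2,g)
branch 1 step 1: rule r4; match: 0->0, 1->1; deleted nodes (none); deleted edges (0,1,k); added nodes (none); added edges (0,1,g); result: nodes: 0:q, 1:q, 2:q edges: (0,1,g)
branch 2 step 1: rule r3; match: 0->0, 1->2, 2->1; deleted nodes (none); deleted edges (0,2,g); added nodes (none); added edges (0,1,g); result: nodes: 0:q, 1:q, 2:q edges: (0,1,g)
common:
nodes: 0:q, 1:q, 2:q
edges: (0,1,g)


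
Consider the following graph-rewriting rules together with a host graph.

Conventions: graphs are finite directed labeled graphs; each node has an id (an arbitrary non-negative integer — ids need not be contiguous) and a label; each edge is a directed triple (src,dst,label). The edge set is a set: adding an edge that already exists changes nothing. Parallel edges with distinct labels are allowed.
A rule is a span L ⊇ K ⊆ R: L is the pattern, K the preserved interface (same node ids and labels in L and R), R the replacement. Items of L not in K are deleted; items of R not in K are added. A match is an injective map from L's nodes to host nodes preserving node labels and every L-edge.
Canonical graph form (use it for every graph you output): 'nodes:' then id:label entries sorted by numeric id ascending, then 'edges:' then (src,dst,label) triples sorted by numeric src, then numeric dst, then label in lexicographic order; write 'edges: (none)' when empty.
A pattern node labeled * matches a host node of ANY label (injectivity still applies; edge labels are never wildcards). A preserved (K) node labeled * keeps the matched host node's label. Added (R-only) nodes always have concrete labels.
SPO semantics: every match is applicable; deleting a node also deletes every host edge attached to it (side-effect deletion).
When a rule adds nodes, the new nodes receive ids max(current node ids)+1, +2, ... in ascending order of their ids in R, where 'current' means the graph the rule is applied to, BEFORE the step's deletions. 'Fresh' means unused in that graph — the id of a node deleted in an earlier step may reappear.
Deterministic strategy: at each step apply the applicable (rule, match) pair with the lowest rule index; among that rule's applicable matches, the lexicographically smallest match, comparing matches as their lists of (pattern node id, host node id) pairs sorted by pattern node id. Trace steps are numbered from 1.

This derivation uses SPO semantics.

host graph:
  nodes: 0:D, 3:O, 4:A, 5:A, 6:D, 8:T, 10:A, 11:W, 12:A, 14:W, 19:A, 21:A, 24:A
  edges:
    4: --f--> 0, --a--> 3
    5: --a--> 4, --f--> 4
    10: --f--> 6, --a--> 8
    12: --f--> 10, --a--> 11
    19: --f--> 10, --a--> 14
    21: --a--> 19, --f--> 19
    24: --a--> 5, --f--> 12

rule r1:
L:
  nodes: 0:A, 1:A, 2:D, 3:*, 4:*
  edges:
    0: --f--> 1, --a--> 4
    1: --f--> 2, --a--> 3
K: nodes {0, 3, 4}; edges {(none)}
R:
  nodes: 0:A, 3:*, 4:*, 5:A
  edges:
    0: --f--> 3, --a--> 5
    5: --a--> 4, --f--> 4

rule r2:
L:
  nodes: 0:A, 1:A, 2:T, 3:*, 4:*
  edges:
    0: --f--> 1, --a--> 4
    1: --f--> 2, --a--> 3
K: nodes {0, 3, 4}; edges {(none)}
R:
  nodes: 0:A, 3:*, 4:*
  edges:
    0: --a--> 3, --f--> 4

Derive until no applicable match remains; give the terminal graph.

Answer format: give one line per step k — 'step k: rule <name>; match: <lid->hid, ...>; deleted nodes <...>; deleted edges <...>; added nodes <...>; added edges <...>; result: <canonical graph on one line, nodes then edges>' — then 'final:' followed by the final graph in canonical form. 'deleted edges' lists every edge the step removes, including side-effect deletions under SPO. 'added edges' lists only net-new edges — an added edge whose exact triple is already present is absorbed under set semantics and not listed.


step 1: rule r1; match: 0->12, 1->10, 2->6, 3->8, 4->11; deleted nodes 6, 10; deleted edges (10,6,f); (10,8,a); (12,10,f); (12,11,a); (19,10,f); added nodes 25; added edges (12,8,f); (12,25,a); (25,11,a); (25,11,f); result: nodes: 0:D, 3:O, 4:A, 5:A, 8:T, 11:W, 12:A, 14:W, 19:A, 21:A, 24:A, 25:A edges: (4,0,f); (4,3,a); (5,4,a); (5,4,f); (12,8,f); (12,25,a); (19,14,a); (21,19,a); (21,19,f); (24,5,a); (24,12,f); (25,11,a); (25,11,f)
step 2: rule r2; match: 0->24, 1->12, 2->8, 3->25, 4->5; deleted nodes 8, 12; deleted edges (12,8,f); (12,25,a); (24,5,a); (24,12,f); added nodes (none); added edges (24,5,f); (24,25,a); result: nodes: 0:D, 3:O, 4:A, 5:A, 11:W, 14:W, 19:A, 21:A, 24:A, 25:A edges: (4,0,f); (4,3,a); (5,4,a); (5,4,f); (19,14,a); (21,19,a); (21,19,f); (24,5,f); (24,25,a); (25,11,a); (25,11,f)
final:
nodes: 0:D, 3:O, 4:A, 5:A, 11:W, 14:W, 19:A, 21:A, 24:A, 25:A
edges: (4,0,f); (4,3,a); (5,4,a); (5,4,f); (19,14,a); (21,19,a); (21,19,f); (24,5,f); (24,25,a); (25,11,a); (25,11,f)


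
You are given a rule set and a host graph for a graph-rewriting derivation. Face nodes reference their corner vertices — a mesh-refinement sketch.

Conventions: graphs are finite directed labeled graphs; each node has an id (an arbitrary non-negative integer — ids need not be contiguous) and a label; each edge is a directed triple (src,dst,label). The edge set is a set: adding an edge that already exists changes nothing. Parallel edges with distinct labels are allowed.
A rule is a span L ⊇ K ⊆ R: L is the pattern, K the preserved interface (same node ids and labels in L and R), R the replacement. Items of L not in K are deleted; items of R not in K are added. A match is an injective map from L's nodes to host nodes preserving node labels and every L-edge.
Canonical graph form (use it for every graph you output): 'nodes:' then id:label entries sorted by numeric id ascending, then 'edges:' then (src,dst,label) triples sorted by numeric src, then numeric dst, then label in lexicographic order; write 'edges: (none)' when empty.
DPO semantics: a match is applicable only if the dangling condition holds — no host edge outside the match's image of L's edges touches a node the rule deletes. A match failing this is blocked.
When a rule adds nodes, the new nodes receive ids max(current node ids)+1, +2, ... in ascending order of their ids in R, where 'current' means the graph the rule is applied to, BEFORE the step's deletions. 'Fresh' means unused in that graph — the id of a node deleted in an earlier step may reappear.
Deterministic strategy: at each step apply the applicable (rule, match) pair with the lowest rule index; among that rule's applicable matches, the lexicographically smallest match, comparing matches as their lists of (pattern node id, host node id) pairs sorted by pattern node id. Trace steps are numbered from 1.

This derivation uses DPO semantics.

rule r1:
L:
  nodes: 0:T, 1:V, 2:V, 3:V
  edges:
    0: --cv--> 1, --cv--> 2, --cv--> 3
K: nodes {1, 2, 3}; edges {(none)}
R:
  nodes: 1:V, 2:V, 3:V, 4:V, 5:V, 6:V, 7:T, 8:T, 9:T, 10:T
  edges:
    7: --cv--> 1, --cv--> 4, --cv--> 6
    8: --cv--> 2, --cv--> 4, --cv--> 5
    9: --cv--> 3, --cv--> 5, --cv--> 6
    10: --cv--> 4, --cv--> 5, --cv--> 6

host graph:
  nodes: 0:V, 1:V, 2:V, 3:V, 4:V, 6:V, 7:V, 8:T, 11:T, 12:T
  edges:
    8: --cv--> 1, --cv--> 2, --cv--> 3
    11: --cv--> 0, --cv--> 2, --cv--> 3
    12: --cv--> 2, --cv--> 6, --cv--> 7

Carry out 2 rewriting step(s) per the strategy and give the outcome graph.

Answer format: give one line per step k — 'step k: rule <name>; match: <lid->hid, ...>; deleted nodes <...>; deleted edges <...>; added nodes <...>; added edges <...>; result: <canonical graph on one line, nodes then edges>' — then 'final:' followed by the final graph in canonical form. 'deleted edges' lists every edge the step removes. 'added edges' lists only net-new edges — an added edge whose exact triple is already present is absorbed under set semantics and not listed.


step 1: rule r1; match: 0->8, 1->1, 2->2, 3->3; deleted nodes 8; deleted edges (8,1,cv); (8,2,cv); (8,3,cv); added nodes 13, 14, 15, 16, 17, 18, 19; added edges (16,1,cv); (16,13,cv); (16,15,cv); (17,2,cv); (17,13,cv); (17,14,cv); (18,3,cv); (18,14,cv); (18,15,cv); (19,13,cv); (19,14,cv); (19,15,cv); result: nodes: 0:V, 1:V, 2:V, 3:V, 4:V, 6:V, 7:V, 11:T, 12:T, 13:V, 14:V, 15:V, 16:T, 17:T, 18:T, 19:T edges: (11,0,cv); (11,2,cv); (11,3,cv); (12,2,cv); (12,6,cv); (12,7,cv); (16,1,cv); (16,13,cv); (16,15,cv); (17,2,cv); (17,13,cv); (17,14,cv); (18,3,cv); (18,14,cv); (18,15,cv); (19,13,cv); (19,14,cv); (19,15,cv)
step 2: rule r1; match: 0->11, 1->0, 2->2, 3->3; deleted nodes 11; deleted edges (11,0,cv); (11,2,cv); (11,3,cv); added nodes 20, 21, 22, 23, 24, 25, 26; added edges (23,0,cv); (23,20,cv); (23,22,cv); (24,2,cv); (24,20,cv); (24,21,cv); (25,3,cv); (25,21,cv); (25,22,cv); (26,20,cv); (26,21,cv); (26,22,cv); result: nodes: 0:V, 1:V, 2:V, 3:V, 4:V, 6:V, 7:V, 12:T, 13:V, 14:V, 15:V, 16:T, 17:T, 18:T, 19:T, 20:V, 21:V, 22:V, 23:T, 24:T, 25:T, 26:T edges: (12,2,cv); (12,6,cv); (12,7,cv); (16,1,cv); (16,13,cv); (16,15,cv); (17,2,cv); (17,13,cv); (17,14,cv); (18,3,cv); (18,14,cv); (18,15,cv); (19,13,cv); (19,14,cv); (19,15,cv); (23,0,cv); (23,20,cv); (23,22,cv); (24,2,cv); (24,20,cv); (24,21,cv); (25,3,cv); (25,21,cv); (25,22,cv); (26,20,cv); (26,21,cv); (26,22,cv)
final:
nodes: 0:V, 1:V, 2:V, 3:V, 4:V, 6:V, 7:V, 12:T, 13:V, 14:V, 15:V, 16:T, 17:T, 18:T, 19:T, 20:V, 21:V, 22:V, 23:T, 24:T, 25:T, 26:T
edges: (12,2,cv); (12,6,cv); (12,7,cv); (16,1,cv); (16,13,cv); (16,15,cv); (17,2,cv); (17,13,cv); (17,14,cv); (18,3,cv); (18,14,cv); (18,15,cv); (19,13,cv); (19,14,cv); (19,15,cv); (23,0,cv); (23,20,cv); (23,22,cv); (24,2,cv); (24,20,cv); (24,21,cv); (25,3,cv); (25,21,cv); (25,22,cv); (26,20,cv); (26,21,cv); (26,22,cv)


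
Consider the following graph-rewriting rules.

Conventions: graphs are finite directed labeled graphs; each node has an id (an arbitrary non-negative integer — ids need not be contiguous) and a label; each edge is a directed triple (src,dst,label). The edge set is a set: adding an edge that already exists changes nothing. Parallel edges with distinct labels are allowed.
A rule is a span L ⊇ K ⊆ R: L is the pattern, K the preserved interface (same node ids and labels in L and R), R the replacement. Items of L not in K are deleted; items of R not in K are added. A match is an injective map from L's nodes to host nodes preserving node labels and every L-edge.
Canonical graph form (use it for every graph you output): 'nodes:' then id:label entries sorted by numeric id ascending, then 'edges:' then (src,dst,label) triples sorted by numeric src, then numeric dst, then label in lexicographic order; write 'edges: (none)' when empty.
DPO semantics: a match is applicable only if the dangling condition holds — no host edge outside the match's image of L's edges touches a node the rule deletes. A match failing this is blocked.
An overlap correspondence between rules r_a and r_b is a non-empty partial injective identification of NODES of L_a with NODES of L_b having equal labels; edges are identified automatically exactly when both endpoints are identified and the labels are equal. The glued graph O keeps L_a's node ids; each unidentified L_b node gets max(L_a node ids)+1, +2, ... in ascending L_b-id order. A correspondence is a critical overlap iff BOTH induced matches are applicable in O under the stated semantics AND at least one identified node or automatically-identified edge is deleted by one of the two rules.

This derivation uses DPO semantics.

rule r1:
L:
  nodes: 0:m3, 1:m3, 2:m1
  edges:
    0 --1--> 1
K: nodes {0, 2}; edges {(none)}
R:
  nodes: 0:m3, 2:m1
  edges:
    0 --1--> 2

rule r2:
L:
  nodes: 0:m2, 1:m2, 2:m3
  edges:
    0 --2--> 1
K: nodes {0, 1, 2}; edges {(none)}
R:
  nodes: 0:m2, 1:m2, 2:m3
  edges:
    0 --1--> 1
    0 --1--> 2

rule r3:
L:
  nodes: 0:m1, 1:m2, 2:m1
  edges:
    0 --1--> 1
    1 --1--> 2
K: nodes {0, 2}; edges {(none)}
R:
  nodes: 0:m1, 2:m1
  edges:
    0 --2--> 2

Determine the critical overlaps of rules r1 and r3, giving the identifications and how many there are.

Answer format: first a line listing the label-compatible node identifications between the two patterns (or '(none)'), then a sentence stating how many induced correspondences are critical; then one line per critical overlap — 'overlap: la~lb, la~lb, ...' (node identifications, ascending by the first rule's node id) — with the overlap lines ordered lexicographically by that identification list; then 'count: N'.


label-compatible node identifications between L(r1) and L(r3): 2~0, 2~2
0 of the induced correspondences are critical overlaps of r1 and r3.
count: 0


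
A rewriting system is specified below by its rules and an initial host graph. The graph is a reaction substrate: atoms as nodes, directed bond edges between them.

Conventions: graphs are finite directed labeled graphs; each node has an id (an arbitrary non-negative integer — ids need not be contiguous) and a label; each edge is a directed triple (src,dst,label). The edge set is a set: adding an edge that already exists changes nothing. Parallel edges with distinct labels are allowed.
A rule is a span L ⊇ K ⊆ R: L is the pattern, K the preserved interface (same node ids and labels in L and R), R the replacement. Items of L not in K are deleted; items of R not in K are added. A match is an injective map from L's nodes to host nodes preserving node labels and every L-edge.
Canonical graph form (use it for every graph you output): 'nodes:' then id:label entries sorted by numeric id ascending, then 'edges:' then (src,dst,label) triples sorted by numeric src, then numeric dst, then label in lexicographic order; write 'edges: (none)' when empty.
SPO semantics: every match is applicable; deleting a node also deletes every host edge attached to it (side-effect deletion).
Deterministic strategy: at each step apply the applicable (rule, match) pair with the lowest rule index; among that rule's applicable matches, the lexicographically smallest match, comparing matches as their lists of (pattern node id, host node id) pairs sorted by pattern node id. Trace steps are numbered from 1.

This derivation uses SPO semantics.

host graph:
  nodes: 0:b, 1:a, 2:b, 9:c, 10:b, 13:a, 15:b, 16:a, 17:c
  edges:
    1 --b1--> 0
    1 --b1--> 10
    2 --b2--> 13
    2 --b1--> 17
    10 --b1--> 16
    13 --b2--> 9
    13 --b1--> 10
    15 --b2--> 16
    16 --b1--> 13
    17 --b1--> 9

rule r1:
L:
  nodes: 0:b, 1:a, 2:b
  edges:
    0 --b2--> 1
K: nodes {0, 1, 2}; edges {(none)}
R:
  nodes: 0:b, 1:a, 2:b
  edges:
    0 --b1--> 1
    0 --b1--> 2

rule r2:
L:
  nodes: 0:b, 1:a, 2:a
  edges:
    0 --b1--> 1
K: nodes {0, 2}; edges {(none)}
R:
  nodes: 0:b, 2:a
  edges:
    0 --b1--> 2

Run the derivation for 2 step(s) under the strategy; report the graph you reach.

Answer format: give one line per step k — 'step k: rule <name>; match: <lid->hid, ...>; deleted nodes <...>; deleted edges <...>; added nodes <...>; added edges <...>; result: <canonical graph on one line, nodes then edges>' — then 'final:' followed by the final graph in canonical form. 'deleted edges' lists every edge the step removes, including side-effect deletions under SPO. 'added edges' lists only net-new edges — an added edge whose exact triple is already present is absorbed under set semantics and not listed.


step 1: rule r1; match: 0->2, 1->13, 2->0; deleted nodes (none); deleted edges (2,13,b2); added nodes (none); added edges (2,0,b1); (2,13,b1); result: nodes: 0:b, 1:a, 2:b, 9:c, 10:b, 13:a, 15:b, 16:a, 17:c edges: (1,0,b1); (1,10,b1); (2,0,b1); (2,13,b1); (2,17,b1); (10,16,b1); (13,9,b2); (13,10,b1); (15,16,b2); (16,13,b1); (17,9,b1)
step 2: rule r1; match: 0->15, 1->16, 2->0; deleted nodes (none); deleted edges (15,16,b2); added nodes (none); added edges (15,0,b1); (15,16,b1); result: nodes: 0:b, 1:a, 2:b, 9:c, 10:b, 13:a, 15:b, 16:a, 17:c edges: (1,0,b1); (1,10,b1); (2,0,b1); (2,13,b1); (2,17,b1); (10,16,b1); (13,9,b2); (13,10,b1); (15,0,b1); (15,16,b1); (16,13,b1); (17,9,b1)
final:
nodes: 0:b, 1:a, 2:b, 9:c, 10:b, 13:a, 15:b, 16:a, 17:c
edges: (1,0,b1); (1,10,b1); (2,0,b1); (2,13,b1); (2,17,b1); (10,16,b1); (13,9,b2); (13,10,b1); (15,0,b1); (15,16,b1); (16,13,b1); (17,9,b1)
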